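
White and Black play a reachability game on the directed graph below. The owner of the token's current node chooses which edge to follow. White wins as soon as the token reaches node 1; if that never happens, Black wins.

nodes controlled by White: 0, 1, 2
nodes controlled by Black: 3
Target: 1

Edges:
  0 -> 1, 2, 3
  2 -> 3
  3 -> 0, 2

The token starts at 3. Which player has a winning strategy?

A0 = {1}
A1: add {0} — 0 (White) has 0→1.
A2 = A1; e.g. 2 (White) has no edge into A1. Fixed point.
3 never enters the attractor, so Black can avoid the target forever.

Black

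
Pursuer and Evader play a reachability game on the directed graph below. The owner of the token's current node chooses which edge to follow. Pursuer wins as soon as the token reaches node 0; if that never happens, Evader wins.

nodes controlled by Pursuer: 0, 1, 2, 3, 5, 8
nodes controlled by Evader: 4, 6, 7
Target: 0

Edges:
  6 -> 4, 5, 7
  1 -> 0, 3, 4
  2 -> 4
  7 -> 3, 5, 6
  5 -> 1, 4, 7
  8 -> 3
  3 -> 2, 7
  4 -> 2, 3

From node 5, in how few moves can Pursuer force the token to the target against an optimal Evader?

2

A0 = {0}
A1: add {1} — 1 (Pursuer) has 1→0.
A2: add {5} — 5 (Pursuer) has 5→1.
A3 = A2; e.g. 2 (Pursuer) has no edge into A2. Fixed point.
5 enters the attractor at level 2, so Pursuer can force the target in 2 moves from there.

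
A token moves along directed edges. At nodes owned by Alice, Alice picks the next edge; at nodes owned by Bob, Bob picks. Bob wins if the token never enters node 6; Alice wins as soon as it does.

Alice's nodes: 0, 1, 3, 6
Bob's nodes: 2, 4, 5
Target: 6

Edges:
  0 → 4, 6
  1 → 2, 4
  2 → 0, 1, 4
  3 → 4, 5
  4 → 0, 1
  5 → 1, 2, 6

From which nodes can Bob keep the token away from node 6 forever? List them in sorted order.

A0 = {6}
A1: add {0} — 0 (Alice) has 0→6.
A2 = A1; e.g. 1 (Alice) has no edge into A1. Fixed point.
Alice's attractor = {0, 6}; Bob avoids the target exactly from the complement.

1, 2, 3, 4, 5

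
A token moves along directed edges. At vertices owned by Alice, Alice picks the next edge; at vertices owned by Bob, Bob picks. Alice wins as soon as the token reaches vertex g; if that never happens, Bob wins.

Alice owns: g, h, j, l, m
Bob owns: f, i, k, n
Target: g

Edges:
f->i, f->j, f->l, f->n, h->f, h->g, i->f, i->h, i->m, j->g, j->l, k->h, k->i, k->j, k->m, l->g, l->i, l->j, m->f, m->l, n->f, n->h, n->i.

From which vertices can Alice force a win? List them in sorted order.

A0 = {g}
A1: add {h, j, l} — h (Alice) has h→g; j (Alice) has j→g; l (Alice) has l→g.
A2: add {m} — m (Alice) has m→l.
A3 = A2; e.g. f (Bob) can still go to i. Fixed point.
Alice's winning region = {g, h, j, l, m}.

g, h, j, l, m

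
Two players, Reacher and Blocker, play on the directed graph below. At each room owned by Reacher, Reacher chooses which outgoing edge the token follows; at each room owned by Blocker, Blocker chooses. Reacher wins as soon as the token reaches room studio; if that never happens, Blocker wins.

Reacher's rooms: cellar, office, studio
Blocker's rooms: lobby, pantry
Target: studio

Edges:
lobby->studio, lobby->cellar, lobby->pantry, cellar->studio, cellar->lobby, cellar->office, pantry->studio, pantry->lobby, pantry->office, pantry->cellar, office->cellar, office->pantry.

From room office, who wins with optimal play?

Reacher

A0 = {studio}
A1: add {cellar} — cellar (Reacher) has cellar→studio.
A2: add {office} — office (Reacher) has office→cellar.
A3 = A2; e.g. lobby (Blocker) can still go to pantry. Fixed point.
office ∈ A2, so Reacher can force the target.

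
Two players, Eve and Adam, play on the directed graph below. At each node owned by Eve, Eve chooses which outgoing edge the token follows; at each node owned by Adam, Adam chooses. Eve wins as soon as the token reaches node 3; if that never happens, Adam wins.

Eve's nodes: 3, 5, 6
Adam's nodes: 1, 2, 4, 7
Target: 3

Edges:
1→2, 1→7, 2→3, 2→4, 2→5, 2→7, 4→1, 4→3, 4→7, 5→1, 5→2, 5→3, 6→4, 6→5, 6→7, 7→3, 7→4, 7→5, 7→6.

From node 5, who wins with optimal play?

Eve

A0 = {3}
A1: add {5} — 5 (Eve) has 5→3.
5 ∈ A1, so Eve can force the target.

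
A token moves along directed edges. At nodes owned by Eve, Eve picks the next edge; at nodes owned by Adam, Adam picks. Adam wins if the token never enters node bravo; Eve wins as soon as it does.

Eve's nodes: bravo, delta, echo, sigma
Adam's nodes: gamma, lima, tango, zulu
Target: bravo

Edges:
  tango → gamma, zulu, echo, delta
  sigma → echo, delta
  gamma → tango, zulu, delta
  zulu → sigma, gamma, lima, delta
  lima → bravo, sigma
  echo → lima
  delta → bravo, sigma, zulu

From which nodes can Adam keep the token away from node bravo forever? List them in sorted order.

gamma, tango, zulu

A0 = {bravo}
A1: add {delta} — delta (Eve) has delta→bravo.
A2: add {sigma} — sigma (Eve) has sigma→delta.
A3: add {lima} — lima (Adam): all of {bravo, sigma} already in.
A4: add {echo} — echo (Eve) has echo→lima.
A5 = A4; e.g. tango (Adam) can still go to gamma. Fixed point.
Eve's attractor = {bravo, delta, echo, lima, sigma}; Adam avoids the target exactly from the complement.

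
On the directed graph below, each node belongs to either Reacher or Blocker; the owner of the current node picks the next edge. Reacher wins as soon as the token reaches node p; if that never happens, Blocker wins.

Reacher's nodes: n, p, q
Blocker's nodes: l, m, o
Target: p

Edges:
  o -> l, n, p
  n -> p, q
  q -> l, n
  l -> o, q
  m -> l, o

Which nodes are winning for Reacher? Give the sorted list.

n, p, q

A0 = {p}
A1: add {n} — n (Reacher) has n→p.
A2: add {q} — q (Reacher) has q→n.
A3 = A2; e.g. l (Blocker) can still go to o. Fixed point.
Reacher's winning region = {n, p, q}.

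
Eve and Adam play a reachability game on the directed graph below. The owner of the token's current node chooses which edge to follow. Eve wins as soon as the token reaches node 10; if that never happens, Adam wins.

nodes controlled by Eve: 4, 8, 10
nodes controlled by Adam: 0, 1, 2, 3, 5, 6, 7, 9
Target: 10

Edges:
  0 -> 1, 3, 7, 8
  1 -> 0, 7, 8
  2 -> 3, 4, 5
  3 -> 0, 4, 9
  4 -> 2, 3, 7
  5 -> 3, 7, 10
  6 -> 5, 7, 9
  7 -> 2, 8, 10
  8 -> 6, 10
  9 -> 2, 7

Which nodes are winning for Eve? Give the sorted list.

A0 = {10}
A1: add {8} — 8 (Eve) has 8→10.
A2 = A1; e.g. 0 (Adam) can still go to 1. Fixed point.
Eve's winning region = {8, 10}.

8, 10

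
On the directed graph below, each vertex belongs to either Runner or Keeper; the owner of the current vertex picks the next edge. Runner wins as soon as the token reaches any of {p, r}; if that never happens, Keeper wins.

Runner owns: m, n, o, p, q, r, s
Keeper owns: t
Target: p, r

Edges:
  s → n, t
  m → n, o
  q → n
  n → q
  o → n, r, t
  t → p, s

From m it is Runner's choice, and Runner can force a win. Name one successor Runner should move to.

A0 = {p, r}
A1: add {o} — o (Runner) has o→r.
A2: add {m} — m (Runner) has m→o.
A3 = A2; e.g. n (Runner) has no edge into A2. Fixed point.
From m, successor o is in the attractor (rank 1); the other successor n is not.

o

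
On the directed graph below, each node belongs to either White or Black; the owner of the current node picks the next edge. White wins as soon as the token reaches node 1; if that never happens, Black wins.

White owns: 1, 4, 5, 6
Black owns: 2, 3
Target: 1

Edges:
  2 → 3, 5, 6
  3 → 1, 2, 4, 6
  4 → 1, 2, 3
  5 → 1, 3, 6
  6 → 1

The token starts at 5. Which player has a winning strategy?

A0 = {1}
A1: add {4, 5, 6} — 4 (White) has 4→1; 5 (White) has 5→1; 6 (White) has 6→1.
A2 = A1; e.g. 2 (Black) can still go to 3. Fixed point.
5 ∈ A1, so White can force the target.

White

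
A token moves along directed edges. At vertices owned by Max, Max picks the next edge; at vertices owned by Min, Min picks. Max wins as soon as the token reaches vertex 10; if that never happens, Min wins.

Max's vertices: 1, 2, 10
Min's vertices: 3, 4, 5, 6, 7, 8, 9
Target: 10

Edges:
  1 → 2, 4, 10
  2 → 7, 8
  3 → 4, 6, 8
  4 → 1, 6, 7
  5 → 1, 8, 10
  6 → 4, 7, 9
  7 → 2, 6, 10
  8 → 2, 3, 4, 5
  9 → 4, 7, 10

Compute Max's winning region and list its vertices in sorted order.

A0 = {10}
A1: add {1} — 1 (Max) has 1→10.
A2 = A1; e.g. 2 (Max) has no edge into A1. Fixed point.
Max's winning region = {1, 10}.

1, 10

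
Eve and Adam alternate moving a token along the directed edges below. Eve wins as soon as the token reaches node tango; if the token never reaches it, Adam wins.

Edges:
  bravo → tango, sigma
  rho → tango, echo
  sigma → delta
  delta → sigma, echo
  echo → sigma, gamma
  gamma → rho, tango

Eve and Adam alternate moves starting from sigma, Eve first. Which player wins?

Track states (vertex, player-to-move).
A0 = {(tango,Eve), (tango,Adam)}
A1: add {(bravo,Eve), (rho,Eve), (gamma,Eve)}.
A2: add {(gamma,Adam)}.
A3: add {(echo,Eve)}.
A4: add {(rho,Adam)}.
A5 = A4; e.g. (bravo,Adam) stays out. (sigma,Eve) never enters ⇒ Adam avoids the target.

Adam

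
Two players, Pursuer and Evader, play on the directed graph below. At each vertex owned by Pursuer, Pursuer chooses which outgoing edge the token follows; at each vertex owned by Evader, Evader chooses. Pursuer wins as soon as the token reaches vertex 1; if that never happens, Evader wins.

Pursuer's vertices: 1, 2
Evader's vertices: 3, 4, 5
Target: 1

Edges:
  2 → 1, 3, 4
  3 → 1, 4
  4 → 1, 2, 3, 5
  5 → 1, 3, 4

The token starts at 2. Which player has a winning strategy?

Pursuer

A0 = {1}
A1: add {2} — 2 (Pursuer) has 2→1.
A2 = A1; e.g. 3 (Evader) can still go to 4. Fixed point.
2 ∈ A1, so Pursuer can force the target.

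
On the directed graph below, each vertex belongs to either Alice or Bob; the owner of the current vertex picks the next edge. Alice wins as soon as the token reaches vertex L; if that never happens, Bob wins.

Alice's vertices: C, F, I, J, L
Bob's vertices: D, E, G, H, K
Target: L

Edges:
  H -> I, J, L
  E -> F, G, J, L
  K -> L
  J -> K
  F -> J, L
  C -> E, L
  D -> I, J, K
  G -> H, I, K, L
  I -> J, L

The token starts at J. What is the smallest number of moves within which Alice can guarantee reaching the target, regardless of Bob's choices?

A0 = {L}
A1: add {C, F, I, K} — C (Alice) has C→L; F (Alice) has F→L; I (Alice) has I→L; K (Bob): all of {L} already in.
A2: add {J} — J (Alice) has J→K.
J enters the attractor at level 2, so Alice can force the target in 2 moves from there.

2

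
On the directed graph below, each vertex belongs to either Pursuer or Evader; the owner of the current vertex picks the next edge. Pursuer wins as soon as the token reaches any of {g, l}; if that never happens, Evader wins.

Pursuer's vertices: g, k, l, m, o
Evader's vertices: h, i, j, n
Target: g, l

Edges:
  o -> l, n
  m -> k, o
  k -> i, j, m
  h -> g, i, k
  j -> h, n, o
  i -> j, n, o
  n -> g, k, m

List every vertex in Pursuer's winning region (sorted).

g, k, l, m, n, o

A0 = {g, l}
A1: add {o} — o (Pursuer) has o→l.
A2: add {m} — m (Pursuer) has m→o.
A3: add {k} — k (Pursuer) has k→m.
A4: add {n} — n (Evader): all of {g, k, m} already in.
A5 = A4; e.g. h (Evader) can still go to i. Fixed point.
Pursuer's winning region = {g, k, l, m, n, o}.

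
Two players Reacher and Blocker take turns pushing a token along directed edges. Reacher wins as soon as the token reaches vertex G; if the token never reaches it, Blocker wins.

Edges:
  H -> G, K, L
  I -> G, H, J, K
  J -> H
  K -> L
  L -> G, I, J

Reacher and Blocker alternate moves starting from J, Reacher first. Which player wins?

Track states (vertex, player-to-move).
A0 = {(G,Reacher), (G,Blocker)}
A1: add {(H,Reacher), (I,Reacher), (L,Reacher)}.
A2: add {(J,Blocker), (K,Blocker)}.
A3 = A2; e.g. (H,Blocker) stays out. (J,Reacher) never enters ⇒ Blocker avoids the target.

Blocker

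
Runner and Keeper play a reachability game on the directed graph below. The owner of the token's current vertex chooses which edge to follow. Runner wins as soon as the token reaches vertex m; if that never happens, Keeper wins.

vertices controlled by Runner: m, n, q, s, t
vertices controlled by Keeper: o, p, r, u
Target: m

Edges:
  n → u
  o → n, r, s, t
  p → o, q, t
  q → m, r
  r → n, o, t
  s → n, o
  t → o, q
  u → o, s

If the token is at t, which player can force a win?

Runner

A0 = {m}
A1: add {q} — q (Runner) has q→m.
A2: add {t} — t (Runner) has t→q.
A3 = A2; e.g. n (Runner) has no edge into A2. Fixed point.
t ∈ A2, so Runner can force the target.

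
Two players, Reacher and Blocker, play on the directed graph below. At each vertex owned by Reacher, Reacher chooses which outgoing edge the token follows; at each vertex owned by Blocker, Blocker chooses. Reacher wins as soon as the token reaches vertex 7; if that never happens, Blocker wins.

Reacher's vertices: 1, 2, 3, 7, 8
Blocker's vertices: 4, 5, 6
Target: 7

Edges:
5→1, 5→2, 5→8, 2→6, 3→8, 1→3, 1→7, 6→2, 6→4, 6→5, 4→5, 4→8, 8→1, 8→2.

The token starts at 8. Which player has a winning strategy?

Reacher

A0 = {7}
A1: add {1} — 1 (Reacher) has 1→7.
A2: add {8} — 8 (Reacher) has 8→1.
8 ∈ A2, so Reacher can force the target.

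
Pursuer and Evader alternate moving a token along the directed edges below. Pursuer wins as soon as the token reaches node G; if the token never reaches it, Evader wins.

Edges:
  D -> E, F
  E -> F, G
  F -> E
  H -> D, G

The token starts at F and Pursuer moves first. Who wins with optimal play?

Evader

Track states (vertex, player-to-move).
A0 = {(G,Pursuer), (G,Evader)}
A1: add {(E,Pursuer), (H,Pursuer)}.
A2: add {(F,Evader)}.
A3: add {(D,Pursuer)}.
A4: add {(H,Evader)}.
A5 = A4; e.g. (D,Evader) stays out. (F,Pursuer) never enters ⇒ Evader avoids the target.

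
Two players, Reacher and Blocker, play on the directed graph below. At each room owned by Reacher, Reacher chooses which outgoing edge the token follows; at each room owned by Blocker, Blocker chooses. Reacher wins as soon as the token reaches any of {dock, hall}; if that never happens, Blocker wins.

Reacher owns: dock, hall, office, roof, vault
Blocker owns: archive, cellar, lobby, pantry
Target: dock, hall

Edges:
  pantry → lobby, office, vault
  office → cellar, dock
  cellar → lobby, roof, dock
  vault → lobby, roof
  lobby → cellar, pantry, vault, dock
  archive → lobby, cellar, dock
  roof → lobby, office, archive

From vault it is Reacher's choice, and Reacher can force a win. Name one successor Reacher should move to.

A0 = {dock, hall}
A1: add {office} — office (Reacher) has office→dock.
A2: add {roof} — roof (Reacher) has roof→office.
A3: add {vault} — vault (Reacher) has vault→roof.
A4 = A3; e.g. lobby (Blocker) can still go to cellar. Fixed point.
From vault, successor roof is in the attractor (rank 2); the other successor lobby is not.

roof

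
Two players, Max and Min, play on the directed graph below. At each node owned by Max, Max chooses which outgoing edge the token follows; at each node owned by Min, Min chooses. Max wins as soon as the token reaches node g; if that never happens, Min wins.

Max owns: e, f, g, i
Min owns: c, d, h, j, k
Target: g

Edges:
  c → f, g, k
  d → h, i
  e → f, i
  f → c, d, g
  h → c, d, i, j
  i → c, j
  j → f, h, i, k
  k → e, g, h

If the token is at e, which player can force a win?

Max

A0 = {g}
A1: add {f} — f (Max) has f→g.
A2: add {e} — e (Max) has e→f.
A3 = A2; e.g. c (Min) can still go to k. Fixed point.
e ∈ A2, so Max can force the target.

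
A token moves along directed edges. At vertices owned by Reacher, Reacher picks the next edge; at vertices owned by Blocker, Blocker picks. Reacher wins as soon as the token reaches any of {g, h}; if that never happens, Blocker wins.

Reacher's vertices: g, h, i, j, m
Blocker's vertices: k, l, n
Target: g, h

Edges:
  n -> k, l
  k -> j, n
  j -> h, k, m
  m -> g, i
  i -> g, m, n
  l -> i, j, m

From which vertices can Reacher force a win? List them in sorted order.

A0 = {g, h}
A1: add {i, j, m} — i (Reacher) has i→g; j (Reacher) has j→h; m (Reacher) has m→g.
A2: add {l} — l (Blocker): all of {i, j, m} already in.
A3 = A2; e.g. k (Blocker) can still go to n. Fixed point.
Reacher's winning region = {g, h, i, j, l, m}.

g, h, i, j, l, m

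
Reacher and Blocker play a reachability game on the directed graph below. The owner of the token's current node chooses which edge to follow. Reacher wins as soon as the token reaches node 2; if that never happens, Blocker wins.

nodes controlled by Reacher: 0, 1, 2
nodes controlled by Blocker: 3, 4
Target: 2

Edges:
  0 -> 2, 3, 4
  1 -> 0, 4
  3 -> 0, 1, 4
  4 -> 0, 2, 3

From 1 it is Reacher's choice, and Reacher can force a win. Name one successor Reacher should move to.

A0 = {2}
A1: add {0} — 0 (Reacher) has 0→2.
A2: add {1} — 1 (Reacher) has 1→0.
A3 = A2; e.g. 3 (Blocker) can still go to 4. Fixed point.
From 1, successor 0 is in the attractor (rank 1); the other successor 4 is not.

0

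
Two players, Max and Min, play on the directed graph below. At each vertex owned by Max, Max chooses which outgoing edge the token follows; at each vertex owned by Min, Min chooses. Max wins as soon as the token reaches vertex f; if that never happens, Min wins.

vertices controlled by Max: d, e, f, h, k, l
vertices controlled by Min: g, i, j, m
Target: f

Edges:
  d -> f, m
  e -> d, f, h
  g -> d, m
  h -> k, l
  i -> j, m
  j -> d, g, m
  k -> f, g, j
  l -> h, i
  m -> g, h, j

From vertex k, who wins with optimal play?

A0 = {f}
A1: add {d, e, k} — d (Max) has d→f; e (Max) has e→f; k (Max) has k→f.
k ∈ A1, so Max can force the target.

Max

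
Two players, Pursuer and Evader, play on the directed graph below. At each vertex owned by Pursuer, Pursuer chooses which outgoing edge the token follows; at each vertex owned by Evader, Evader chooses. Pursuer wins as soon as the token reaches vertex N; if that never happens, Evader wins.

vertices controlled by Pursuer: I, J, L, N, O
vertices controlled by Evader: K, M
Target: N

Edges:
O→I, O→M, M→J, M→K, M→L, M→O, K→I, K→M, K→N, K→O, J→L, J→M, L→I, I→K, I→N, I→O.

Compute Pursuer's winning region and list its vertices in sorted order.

I, J, L, N, O

A0 = {N}
A1: add {I} — I (Pursuer) has I→N.
A2: add {L, O} — L (Pursuer) has L→I; O (Pursuer) has O→I.
A3: add {J} — J (Pursuer) has J→L.
A4 = A3; e.g. K (Evader) can still go to M. Fixed point.
Pursuer's winning region = {I, J, L, N, O}.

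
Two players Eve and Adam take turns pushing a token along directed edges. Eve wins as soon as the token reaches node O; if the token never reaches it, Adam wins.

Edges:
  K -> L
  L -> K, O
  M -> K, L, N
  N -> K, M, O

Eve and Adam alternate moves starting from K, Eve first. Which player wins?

Track states (vertex, player-to-move).
A0 = {(O,Eve), (O,Adam)}
A1: add {(L,Eve), (N,Eve)}.
A2: add {(K,Adam)}.
A3: add {(M,Eve)}.
A4 = A3; e.g. (K,Eve) stays out. (K,Eve) never enters ⇒ Adam avoids the target.

Adam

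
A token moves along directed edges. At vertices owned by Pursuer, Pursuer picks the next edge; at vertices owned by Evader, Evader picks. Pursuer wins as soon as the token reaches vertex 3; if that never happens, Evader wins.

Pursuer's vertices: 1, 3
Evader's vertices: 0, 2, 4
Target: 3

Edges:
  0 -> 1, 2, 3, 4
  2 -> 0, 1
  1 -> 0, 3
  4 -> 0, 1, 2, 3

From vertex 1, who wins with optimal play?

Pursuer

A0 = {3}
A1: add {1} — 1 (Pursuer) has 1→3.
A2 = A1; e.g. 0 (Evader) can still go to 2. Fixed point.
1 ∈ A1, so Pursuer can force the target.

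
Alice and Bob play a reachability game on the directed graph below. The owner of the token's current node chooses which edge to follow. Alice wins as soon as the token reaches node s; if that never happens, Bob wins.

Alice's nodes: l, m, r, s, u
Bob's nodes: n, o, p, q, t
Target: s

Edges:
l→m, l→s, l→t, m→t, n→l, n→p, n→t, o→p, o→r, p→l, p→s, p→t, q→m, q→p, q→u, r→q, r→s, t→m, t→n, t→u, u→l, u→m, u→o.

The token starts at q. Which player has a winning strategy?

A0 = {s}
A1: add {l, r} — l (Alice) has l→s; r (Alice) has r→s.
A2: add {u} — u (Alice) has u→l.
A3 = A2; e.g. m (Alice) has no edge into A2. Fixed point.
q never enters the attractor, so Bob can avoid the target forever.

Bob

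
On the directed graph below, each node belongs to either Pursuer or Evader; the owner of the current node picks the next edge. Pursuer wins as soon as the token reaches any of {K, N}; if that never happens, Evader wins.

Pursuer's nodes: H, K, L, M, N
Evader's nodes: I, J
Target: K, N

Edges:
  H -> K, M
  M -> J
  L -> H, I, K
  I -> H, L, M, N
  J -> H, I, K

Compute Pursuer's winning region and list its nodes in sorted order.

A0 = {K, N}
A1: add {H, L} — H (Pursuer) has H→K; L (Pursuer) has L→K.
A2 = A1; e.g. I (Evader) can still go to M. Fixed point.
Pursuer's winning region = {H, K, L, N}.

H, K, L, N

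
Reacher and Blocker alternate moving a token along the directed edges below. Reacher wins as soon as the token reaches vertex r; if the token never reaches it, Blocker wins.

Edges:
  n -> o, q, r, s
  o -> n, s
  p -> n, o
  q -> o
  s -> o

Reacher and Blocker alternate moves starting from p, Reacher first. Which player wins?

Blocker

Track states (vertex, player-to-move).
A0 = {(r,Reacher), (r,Blocker)}
A1: add {(n,Reacher)}.
A2 = A1; e.g. (n,Blocker) stays out. (p,Reacher) never enters ⇒ Blocker avoids the target.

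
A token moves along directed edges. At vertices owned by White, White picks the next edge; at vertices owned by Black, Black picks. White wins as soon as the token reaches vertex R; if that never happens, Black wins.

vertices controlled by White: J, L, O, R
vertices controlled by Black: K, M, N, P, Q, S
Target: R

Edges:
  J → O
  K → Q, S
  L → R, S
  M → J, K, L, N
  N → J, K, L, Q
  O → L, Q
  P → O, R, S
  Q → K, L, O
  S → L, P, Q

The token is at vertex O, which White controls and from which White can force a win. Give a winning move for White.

A0 = {R}
A1: add {L} — L (White) has L→R.
A2: add {O} — O (White) has O→L.
A3: add {J} — J (White) has J→O.
A4 = A3; e.g. K (Black) can still go to Q. Fixed point.
From O, successor L is in the attractor (rank 1); the other successor Q is not.

L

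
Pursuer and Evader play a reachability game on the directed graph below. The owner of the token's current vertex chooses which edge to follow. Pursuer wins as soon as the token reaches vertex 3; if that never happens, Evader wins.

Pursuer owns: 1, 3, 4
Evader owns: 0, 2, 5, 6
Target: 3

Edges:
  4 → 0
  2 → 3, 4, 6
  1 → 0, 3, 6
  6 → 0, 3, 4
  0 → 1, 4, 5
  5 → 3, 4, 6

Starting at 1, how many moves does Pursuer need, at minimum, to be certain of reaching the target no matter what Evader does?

A0 = {3}
A1: add {1} — 1 (Pursuer) has 1→3.
A2 = A1; e.g. 0 (Evader) can still go to 4. Fixed point.
1 enters the attractor at level 1, so Pursuer can force the target in 1 move from there.

1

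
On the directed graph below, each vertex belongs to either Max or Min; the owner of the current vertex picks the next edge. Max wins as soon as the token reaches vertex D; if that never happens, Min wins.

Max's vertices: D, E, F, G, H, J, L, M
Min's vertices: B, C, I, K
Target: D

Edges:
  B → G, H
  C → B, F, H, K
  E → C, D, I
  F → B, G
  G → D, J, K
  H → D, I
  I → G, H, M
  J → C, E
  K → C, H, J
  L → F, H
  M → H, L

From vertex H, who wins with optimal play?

Max

A0 = {D}
A1: add {E, G, H} — E (Max) has E→D; G (Max) has G→D; H (Max) has H→D.
H ∈ A1, so Max can force the target.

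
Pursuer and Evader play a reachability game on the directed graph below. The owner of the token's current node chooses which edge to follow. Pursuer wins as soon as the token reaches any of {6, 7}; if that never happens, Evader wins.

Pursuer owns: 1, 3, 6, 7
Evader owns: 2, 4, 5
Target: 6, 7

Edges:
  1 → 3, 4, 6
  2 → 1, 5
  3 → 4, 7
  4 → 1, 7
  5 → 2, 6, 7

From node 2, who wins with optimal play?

A0 = {6, 7}
A1: add {1, 3} — 1 (Pursuer) has 1→6; 3 (Pursuer) has 3→7.
A2: add {4} — 4 (Evader): all of {1, 7} already in.
A3 = A2; e.g. 2 (Evader) can still go to 5. Fixed point.
2 never enters the attractor, so Evader can avoid the target forever.

Evader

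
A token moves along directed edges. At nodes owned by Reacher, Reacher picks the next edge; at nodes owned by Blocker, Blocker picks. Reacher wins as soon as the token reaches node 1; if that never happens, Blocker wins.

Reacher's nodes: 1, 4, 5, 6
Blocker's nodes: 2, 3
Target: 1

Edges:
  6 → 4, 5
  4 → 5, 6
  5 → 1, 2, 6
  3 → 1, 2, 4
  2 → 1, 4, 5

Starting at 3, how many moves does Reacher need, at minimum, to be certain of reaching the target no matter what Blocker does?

4

A0 = {1}
A1: add {5} — 5 (Reacher) has 5→1.
A2: add {4, 6} — 4 (Reacher) has 4→5; 6 (Reacher) has 6→5.
A3: add {2} — 2 (Blocker): all of {1, 4, 5} already in.
A4: add {3} — 3 (Blocker): all of {1, 2, 4} already in.
A4 = all vertices. Fixed point.
3 enters the attractor at level 4, so Reacher can force the target in 4 moves from there.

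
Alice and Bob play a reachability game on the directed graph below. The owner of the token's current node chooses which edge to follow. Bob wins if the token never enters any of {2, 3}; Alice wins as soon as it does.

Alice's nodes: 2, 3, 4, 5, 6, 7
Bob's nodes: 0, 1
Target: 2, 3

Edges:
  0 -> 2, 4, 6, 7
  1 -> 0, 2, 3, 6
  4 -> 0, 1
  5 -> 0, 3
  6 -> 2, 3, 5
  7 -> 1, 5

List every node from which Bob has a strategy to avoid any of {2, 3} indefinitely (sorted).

0, 1, 4

A0 = {2, 3}
A1: add {5, 6} — 5 (Alice) has 5→3; 6 (Alice) has 6→2.
A2: add {7} — 7 (Alice) has 7→5.
A3 = A2; e.g. 0 (Bob) can still go to 4. Fixed point.
Alice's attractor = {2, 3, 5, 6, 7}; Bob avoids the target exactly from the complement.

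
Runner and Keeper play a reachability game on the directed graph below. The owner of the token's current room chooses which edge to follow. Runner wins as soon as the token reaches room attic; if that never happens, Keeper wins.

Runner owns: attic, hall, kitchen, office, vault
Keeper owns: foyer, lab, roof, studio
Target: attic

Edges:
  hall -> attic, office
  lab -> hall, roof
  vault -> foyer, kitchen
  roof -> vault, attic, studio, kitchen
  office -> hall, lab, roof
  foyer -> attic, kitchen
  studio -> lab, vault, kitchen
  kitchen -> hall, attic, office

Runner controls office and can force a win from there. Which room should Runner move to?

hall

A0 = {attic}
A1: add {hall, kitchen} — hall (Runner) has hall→attic; kitchen (Runner) has kitchen→attic.
A2: add {foyer, office, vault} — vault (Runner) has vault→kitchen; office (Runner) has office→hall; foyer (Keeper): all of {attic, kitchen} already in.
A3 = A2; e.g. lab (Keeper) can still go to roof. Fixed point.
From office, successor hall is in the attractor (rank 1); the other successors lab, roof are not.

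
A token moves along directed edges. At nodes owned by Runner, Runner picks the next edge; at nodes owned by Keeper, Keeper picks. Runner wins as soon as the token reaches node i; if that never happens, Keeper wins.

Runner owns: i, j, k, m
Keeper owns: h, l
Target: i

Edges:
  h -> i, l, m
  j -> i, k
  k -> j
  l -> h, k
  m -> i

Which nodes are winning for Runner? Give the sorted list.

A0 = {i}
A1: add {j, m} — j (Runner) has j→i; m (Runner) has m→i.
A2: add {k} — k (Runner) has k→j.
A3 = A2; e.g. h (Keeper) can still go to l. Fixed point.
Runner's winning region = {i, j, k, m}.

i, j, k, m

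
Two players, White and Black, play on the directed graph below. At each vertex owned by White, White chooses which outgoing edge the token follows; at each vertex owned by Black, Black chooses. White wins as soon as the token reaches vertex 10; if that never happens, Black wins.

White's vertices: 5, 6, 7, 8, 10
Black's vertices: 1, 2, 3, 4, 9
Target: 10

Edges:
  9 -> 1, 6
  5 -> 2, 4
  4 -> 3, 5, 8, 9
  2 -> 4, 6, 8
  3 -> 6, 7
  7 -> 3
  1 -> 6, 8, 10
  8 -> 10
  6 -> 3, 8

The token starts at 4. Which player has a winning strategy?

Black

A0 = {10}
A1: add {8} — 8 (White) has 8→10.
A2: add {6} — 6 (White) has 6→8.
A3: add {1} — 1 (Black): all of {6, 8, 10} already in.
A4: add {9} — 9 (Black): all of {1, 6} already in.
A5 = A4; e.g. 2 (Black) can still go to 4. Fixed point.
4 never enters the attractor, so Black can avoid the target forever.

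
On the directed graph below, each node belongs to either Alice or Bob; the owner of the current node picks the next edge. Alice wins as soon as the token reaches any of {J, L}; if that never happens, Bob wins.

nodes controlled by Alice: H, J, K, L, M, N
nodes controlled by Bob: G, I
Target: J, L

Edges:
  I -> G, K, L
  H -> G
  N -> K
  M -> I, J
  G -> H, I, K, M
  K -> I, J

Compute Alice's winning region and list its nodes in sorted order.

A0 = {J, L}
A1: add {K, M} — K (Alice) has K→J; M (Alice) has M→J.
A2: add {N} — N (Alice) has N→K.
A3 = A2; e.g. G (Bob) can still go to H. Fixed point.
Alice's winning region = {J, K, L, M, N}.

J, K, L, M, N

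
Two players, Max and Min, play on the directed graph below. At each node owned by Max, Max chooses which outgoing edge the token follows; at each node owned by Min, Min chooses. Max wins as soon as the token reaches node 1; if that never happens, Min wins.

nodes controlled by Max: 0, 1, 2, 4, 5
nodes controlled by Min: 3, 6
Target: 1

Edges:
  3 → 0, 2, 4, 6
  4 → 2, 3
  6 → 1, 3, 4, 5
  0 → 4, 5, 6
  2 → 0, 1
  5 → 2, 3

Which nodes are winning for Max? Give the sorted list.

0, 1, 2, 4, 5

A0 = {1}
A1: add {2} — 2 (Max) has 2→1.
A2: add {4, 5} — 4 (Max) has 4→2; 5 (Max) has 5→2.
A3: add {0} — 0 (Max) has 0→4.
A4 = A3; e.g. 3 (Min) can still go to 6. Fixed point.
Max's winning region = {0, 1, 2, 4, 5}.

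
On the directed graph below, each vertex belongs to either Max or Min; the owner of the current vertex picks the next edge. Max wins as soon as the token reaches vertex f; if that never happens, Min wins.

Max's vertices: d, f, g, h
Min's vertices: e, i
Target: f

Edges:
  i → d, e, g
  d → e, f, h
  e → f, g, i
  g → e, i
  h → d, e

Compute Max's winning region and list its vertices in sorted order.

d, f, h

A0 = {f}
A1: add {d} — d (Max) has d→f.
A2: add {h} — h (Max) has h→d.
A3 = A2; e.g. e (Min) can still go to g. Fixed point.
Max's winning region = {d, f, h}.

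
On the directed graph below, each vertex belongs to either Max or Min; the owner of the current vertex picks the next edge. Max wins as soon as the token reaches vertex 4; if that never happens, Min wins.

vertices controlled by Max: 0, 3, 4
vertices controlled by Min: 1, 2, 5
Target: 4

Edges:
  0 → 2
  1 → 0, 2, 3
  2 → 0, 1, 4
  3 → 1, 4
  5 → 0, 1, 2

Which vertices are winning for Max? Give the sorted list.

3, 4

A0 = {4}
A1: add {3} — 3 (Max) has 3→4.
A2 = A1; e.g. 0 (Max) has no edge into A1. Fixed point.
Max's winning region = {3, 4}.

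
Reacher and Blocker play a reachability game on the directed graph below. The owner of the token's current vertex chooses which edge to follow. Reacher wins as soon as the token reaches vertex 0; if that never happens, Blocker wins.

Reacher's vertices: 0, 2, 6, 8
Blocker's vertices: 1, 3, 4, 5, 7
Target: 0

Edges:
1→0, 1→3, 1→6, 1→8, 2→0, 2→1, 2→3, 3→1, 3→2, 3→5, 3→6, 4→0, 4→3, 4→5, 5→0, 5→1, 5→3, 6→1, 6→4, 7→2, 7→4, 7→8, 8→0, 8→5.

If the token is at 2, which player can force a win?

Reacher

A0 = {0}
A1: add {2, 8} — 2 (Reacher) has 2→0; 8 (Reacher) has 8→0.
A2 = A1; e.g. 1 (Blocker) can still go to 3. Fixed point.
2 ∈ A1, so Reacher can force the target.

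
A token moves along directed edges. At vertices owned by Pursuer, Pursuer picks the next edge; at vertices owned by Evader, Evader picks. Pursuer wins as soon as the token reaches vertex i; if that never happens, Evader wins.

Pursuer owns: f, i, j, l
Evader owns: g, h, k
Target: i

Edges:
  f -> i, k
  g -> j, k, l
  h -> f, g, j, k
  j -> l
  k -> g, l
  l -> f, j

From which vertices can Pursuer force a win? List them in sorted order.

A0 = {i}
A1: add {f} — f (Pursuer) has f→i.
A2: add {l} — l (Pursuer) has l→f.
A3: add {j} — j (Pursuer) has j→l.
A4 = A3; e.g. g (Evader) can still go to k. Fixed point.
Pursuer's winning region = {f, i, j, l}.

f, i, j, l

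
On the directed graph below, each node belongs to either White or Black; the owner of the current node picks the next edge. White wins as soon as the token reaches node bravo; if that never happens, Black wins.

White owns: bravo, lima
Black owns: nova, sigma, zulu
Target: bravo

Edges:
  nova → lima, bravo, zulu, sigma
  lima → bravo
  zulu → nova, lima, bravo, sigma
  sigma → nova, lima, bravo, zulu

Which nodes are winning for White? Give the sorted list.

A0 = {bravo}
A1: add {lima} — lima (White) has lima→bravo.
A2 = A1; e.g. nova (Black) can still go to zulu. Fixed point.
White's winning region = {bravo, lima}.

bravo, lima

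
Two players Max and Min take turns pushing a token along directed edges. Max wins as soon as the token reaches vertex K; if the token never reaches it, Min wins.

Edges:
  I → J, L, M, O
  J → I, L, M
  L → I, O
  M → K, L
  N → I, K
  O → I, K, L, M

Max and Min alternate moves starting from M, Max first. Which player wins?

Max

Track states (vertex, player-to-move).
A0 = {(K,Max), (K,Min)}
A1: add {(M,Max), (N,Max), (O,Max)}.
(M,Max) ∈ A1 ⇒ Max forces the target.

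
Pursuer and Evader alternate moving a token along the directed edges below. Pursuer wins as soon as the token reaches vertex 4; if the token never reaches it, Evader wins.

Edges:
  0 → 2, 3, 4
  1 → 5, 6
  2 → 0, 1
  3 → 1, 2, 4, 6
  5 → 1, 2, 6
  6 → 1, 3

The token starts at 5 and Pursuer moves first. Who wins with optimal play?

Track states (vertex, player-to-move).
A0 = {(4,Pursuer), (4,Evader)}
A1: add {(0,Pursuer), (3,Pursuer)}.
A2 = A1; e.g. (0,Evader) stays out. (5,Pursuer) never enters ⇒ Evader avoids the target.

Evader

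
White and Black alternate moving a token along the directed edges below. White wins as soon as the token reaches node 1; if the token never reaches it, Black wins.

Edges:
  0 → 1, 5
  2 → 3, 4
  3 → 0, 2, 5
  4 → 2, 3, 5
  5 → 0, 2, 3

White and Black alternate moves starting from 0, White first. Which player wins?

White

Track states (vertex, player-to-move).
A0 = {(1,White), (1,Black)}
A1: add {(0,White)}.
(0,White) ∈ A1 ⇒ White forces the target.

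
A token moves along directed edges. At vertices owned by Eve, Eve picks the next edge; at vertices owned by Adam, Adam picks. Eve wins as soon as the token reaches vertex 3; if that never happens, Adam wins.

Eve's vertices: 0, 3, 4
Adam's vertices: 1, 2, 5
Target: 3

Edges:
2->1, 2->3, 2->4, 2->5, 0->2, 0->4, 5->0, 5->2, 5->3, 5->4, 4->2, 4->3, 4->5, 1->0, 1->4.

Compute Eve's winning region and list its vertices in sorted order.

0, 1, 3, 4

A0 = {3}
A1: add {4} — 4 (Eve) has 4→3.
A2: add {0} — 0 (Eve) has 0→4.
A3: add {1} — 1 (Adam): all of {0, 4} already in.
A4 = A3; e.g. 2 (Adam) can still go to 5. Fixed point.
Eve's winning region = {0, 1, 3, 4}.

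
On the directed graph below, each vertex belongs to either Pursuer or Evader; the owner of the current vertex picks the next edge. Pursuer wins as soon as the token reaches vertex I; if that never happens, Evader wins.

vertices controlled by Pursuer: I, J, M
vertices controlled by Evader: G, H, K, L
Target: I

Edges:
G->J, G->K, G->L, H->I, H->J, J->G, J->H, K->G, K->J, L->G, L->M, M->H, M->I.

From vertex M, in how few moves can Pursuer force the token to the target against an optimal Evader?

A0 = {I}
A1: add {M} — M (Pursuer) has M→I.
A2 = A1; e.g. G (Evader) can still go to J. Fixed point.
M enters the attractor at level 1, so Pursuer can force the target in 1 move from there.

1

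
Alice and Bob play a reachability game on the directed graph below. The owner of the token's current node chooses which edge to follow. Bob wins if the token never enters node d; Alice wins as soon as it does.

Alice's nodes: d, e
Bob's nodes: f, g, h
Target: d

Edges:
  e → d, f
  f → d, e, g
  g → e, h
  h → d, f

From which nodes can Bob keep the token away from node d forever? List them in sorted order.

f, g, h

A0 = {d}
A1: add {e} — e (Alice) has e→d.
A2 = A1; e.g. f (Bob) can still go to g. Fixed point.
Alice's attractor = {d, e}; Bob avoids the target exactly from the complement.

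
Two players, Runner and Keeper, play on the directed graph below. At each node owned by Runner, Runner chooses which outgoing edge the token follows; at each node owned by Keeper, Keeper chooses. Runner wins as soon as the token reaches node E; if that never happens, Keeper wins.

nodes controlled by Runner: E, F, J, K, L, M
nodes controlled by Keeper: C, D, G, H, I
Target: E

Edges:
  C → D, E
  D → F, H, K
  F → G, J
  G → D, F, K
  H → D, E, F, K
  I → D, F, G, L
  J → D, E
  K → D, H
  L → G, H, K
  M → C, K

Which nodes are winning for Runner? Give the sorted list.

E, F, J

A0 = {E}
A1: add {J} — J (Runner) has J→E.
A2: add {F} — F (Runner) has F→J.
A3 = A2; e.g. C (Keeper) can still go to D. Fixed point.
Runner's winning region = {E, F, J}.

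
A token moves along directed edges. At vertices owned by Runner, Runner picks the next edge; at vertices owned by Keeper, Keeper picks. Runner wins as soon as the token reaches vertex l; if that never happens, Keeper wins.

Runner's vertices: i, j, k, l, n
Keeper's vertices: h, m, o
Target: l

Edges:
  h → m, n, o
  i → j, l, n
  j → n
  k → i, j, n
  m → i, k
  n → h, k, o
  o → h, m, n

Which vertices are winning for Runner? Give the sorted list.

A0 = {l}
A1: add {i} — i (Runner) has i→l.
A2: add {k} — k (Runner) has k→i.
A3: add {m, n} — m (Keeper): all of {i, k} already in; n (Runner) has n→k.
A4: add {j} — j (Runner) has j→n.
A5 = A4; e.g. h (Keeper) can still go to o. Fixed point.
Runner's winning region = {i, j, k, l, m, n}.

i, j, k, l, m, n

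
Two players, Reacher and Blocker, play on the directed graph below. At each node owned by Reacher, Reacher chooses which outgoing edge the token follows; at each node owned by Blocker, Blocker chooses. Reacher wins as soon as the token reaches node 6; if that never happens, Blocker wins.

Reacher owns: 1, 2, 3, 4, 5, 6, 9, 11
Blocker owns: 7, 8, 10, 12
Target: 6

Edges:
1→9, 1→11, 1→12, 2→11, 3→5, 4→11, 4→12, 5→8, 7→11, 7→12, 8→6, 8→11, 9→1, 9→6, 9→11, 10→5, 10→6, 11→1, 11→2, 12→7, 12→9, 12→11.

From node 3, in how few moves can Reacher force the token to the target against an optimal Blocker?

6

A0 = {6}
A1: add {9} — 9 (Reacher) has 9→6.
A2: add {1} — 1 (Reacher) has 1→9.
A3: add {11} — 11 (Reacher) has 11→1.
A4: add {2, 4, 8} — 2 (Reacher) has 2→11; 4 (Reacher) has 4→11; 8 (Blocker): all of {6, 11} already in.
A5: add {5} — 5 (Reacher) has 5→8.
A6: add {3, 10} — 3 (Reacher) has 3→5; 10 (Blocker): all of {5, 6} already in.
A7 = A6; e.g. 7 (Blocker) can still go to 12. Fixed point.
3 enters the attractor at level 6, so Reacher can force the target in 6 moves from there.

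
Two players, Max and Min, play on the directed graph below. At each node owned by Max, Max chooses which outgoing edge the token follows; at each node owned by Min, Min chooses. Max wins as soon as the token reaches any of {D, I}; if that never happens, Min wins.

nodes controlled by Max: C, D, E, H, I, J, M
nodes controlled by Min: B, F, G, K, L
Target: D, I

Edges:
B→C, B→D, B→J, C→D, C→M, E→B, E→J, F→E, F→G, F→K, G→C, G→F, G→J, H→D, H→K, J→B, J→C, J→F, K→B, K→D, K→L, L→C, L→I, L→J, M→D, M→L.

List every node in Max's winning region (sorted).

A0 = {D, I}
A1: add {C, H, M} — C (Max) has C→D; H (Max) has H→D; M (Max) has M→D.
A2: add {J} — J (Max) has J→C.
A3: add {B, E, L} — B (Min): all of {C, D, J} already in; E (Max) has E→J; L (Min): all of {C, I, J} already in.
A4: add {K} — K (Min): all of {B, D, L} already in.
A5 = A4; e.g. F (Min) can still go to G. Fixed point.
Max's winning region = {B, C, D, E, H, I, J, K, L, M}.

B, C, D, E, H, I, J, K, L, M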